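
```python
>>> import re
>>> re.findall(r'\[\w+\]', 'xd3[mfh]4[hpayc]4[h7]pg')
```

['[mfh]', '[hpayc]', '[h7]']

No capturing groups, so `findall` returns the 3 full match strings.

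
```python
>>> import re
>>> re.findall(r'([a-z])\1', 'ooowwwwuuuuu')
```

['o', 'w', 'w', 'u', 'u']

The backreference `\1` re-matches whatever the first group consumed, character for character.
Because there's exactly one group, `findall` drops the full match and keeps group 1 from each hit.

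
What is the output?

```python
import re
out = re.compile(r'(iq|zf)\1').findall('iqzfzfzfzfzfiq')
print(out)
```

A backreference is literal: `\1` must see the identical characters the first group matched.
Scanning left to right: at [2:6] match 'zfzf', group 1 = 'zf'; at [6:10] match 'zfzf', group 1 = 'zf'.
Because there's exactly one group, `findall` drops the full match and keeps group 1 from each hit.

['zf', 'zf']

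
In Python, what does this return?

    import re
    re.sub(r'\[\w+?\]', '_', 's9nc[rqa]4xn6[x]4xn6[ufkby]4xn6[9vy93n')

's9nc_4xn6_4xn6_4xn6[9vy93n'

Each match is replaced by '_'.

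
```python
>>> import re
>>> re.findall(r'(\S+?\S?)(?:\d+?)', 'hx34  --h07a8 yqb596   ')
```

['hx', '--h', '7a', 'yqb', '9']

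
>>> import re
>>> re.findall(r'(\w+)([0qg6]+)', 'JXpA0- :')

[('JXpA', '0')]

The pattern matches one or more of a word character (captured); then one or more of one of [0qg6] (captured).
Matches: at [0:5] match 'JXpA0', groups = ('JXpA', '0').
Multiple groups make `findall` return tuples — one 2-tuple for the one match.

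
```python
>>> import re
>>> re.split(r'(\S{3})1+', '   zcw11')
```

['   ', 'zcw', '']

The pattern matches exactly 3 of a non-whitespace character (captured); then one or more of a literal '1'.
Matches to split on: at [3:8] → 'zcw11'.
With a capturing group present, the delimiter's captured portion is kept in the result list.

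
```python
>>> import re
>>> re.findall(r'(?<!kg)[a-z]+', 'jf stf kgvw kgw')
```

['jf', 'stf', 'kgvw', 'kgw']

A negative assertion filters positions out without eating any characters.
`findall` yields the raw match text (4 of them) because the pattern has no groups.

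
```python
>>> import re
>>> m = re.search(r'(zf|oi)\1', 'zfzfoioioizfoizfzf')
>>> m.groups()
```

A backreference is literal: `\1` must see the identical characters the first group matched.
`re.search` scans for the first position where the pattern succeeds.
The match spans [0:4] → 'zfzf'.
Captured: group 1 = 'zf'.

('zf',)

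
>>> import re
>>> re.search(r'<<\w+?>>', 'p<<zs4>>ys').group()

'<<zs4>>'

The match spans [1:8] → '<<zs4>>'.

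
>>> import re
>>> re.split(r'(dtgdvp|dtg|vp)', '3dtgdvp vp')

Alternation isn't longest-match — the leftmost alternative that fits at this position is chosen.
Matches to split on: at [1:7] → 'dtgdvp'; at [8:10] → 'vp'.
The group in the pattern means `split` returns the separators' captures alongside the pieces.

['3', 'dtgdvp', ' ', 'vp', '']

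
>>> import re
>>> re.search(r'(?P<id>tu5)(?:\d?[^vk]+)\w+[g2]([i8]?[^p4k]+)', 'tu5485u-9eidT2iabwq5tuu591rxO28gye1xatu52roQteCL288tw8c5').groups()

('tu5', '88tw8c5')

Pattern: the literal 'tu', then a literal '5' (captured as 'id'); then optionally a digit, then one or more of any character except [vk] (non-capturing group); then one or more of a word character, then one of [g2]; then optionally one of [i8], then one or more of any character except [p4k] (captured).
`re.search` tries every starting position until one works.
The match spans [0:56] → 'tu5485u-9eidT2iabwq5tuu591rxO28gye1xatu52roQteCL288tw8c5'.
Captured: group 1 = 'tu5', group 2 = '88tw8c5'.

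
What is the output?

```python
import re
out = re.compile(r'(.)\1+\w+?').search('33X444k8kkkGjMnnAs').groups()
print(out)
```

A backreference is literal: `\1` must see the identical characters the first group matched.
`search` walks the string left to right and returns the first match it finds.
The match spans [0:3] → '33X'.
Captured: group 1 = '3'.

('3',)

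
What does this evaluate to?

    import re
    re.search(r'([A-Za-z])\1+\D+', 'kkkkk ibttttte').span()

After group 1 captures some text, `\1` only succeeds where that same text appears again.
The match spans [0:14] → 'kkkkk ibttttte'.

(0, 14)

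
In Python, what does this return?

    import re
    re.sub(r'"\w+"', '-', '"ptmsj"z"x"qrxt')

'-z-qrxt'

Matches: at [0:7] → '"ptmsj"'; at [8:11] → '"x"'.
Every occurrence is swapped for '-'.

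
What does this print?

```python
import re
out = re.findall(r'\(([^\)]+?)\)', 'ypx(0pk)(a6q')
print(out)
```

['0pk']

Scanning left to right: at [3:8] match '(0pk)', group 1 = '0pk'.
`findall` collects group 1 from the one match (1 total).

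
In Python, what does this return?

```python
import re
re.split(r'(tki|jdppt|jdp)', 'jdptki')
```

Matches to split on: at [0:3] → 'jdp'; at [3:6] → 'tki'.
`re.split` interleaves the captured-group text with the surrounding fragments.

['', 'jdp', '', 'tki', '']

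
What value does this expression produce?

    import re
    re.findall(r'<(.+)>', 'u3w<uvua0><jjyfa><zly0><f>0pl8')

Scanning left to right: at [3:26] match '<uvua0><jjyfa><zly0><f>', group 1 = 'uvua0><jjyfa><zly0><f'.
Because there's exactly one group, `findall` drops the full match and keeps group 1 from the one hit.

['uvua0><jjyfa><zly0><f']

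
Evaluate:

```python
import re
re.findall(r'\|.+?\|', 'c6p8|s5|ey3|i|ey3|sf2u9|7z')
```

With the lazy modifier that quantifier settles for the fewest repetitions that let the rest of the pattern succeed (the atoms after it are unaffected and can still be greedy).
With no groups in the pattern, `findall` gives back each whole match — 3 here.

['|s5|', '|i|', '|sf2u9|']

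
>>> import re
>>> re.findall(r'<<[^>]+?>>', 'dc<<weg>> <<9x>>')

With no groups in the pattern, `findall` gives back each whole match — 2 here.

['<<weg>>', '<<9x>>']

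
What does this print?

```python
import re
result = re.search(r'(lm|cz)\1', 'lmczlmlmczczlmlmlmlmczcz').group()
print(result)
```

lmlm

`\1` is not a pattern — it's the concrete string captured by group 1, re-applied verbatim.
Unlike `match`, `search` isn't anchored — it looks for the pattern anywhere in the string.
The match spans [4:8] → 'lmlm'.
Captured: group 1 = 'lm'.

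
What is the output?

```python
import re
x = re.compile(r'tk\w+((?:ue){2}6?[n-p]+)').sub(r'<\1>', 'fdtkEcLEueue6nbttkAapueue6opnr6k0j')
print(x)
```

This matches the literal 'tk', then one or more of a word character; then the literal 'ue' repeated 2 times, then optionally a literal '6', then one or more of a character in [n-p] (captured).
`\1` in the replacement pulls in group 1's text for each match.

fd<ueue6opn>r6k0j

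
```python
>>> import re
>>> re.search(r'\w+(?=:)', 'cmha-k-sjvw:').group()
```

'sjvw'

The `(?=…)`/`(?<=…)` assertion just peeks at neighbouring text; it doesn't advance the match position.
Unlike `match`, `search` isn't anchored — it looks for the pattern anywhere in the string.
The match spans [7:11] → 'sjvw'.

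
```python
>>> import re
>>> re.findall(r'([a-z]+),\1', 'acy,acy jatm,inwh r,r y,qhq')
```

The backreference `\1` re-matches whatever the first group consumed, character for character.
Scanning left to right: at [0:7] match 'acy,acy', group 1 = 'acy'; at [18:21] match 'r,r', group 1 = 'r'.
`findall` collects group 1 from each match (2 total).

['acy', 'r']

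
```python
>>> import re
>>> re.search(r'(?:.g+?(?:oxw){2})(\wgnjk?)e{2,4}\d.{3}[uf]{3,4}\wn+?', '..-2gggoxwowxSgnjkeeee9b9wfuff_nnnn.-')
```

None

Here nothing in the string fits, so the call returns None.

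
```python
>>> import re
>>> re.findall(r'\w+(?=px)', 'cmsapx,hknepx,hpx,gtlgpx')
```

The positive lookaround only admits positions where the adjacent text matches; those characters stay outside the span.
Walking the string: at [0:4] → 'cmsa'; at [7:11] → 'hkne'; at [14:15] → 'h'; at [18:22] → 'gtlg'.
`findall` yields the raw match text (4 of them) because the pattern has no groups.

['cmsa', 'hkne', 'h', 'gtlg']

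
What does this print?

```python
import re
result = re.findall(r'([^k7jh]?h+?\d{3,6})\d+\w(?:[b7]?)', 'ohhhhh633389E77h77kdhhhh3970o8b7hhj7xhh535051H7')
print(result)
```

['ohhhhh63338', 'dhhhh397', 'xhh53505']

Pattern: optionally any character except [k7jh], then one or more of the literal 'h' (lazy), then 3 to 6 of a digit (captured); then one or more of a digit, then a word character; then optionally one of [b7] (non-capturing group).
`findall` collects group 1 from each match (3 total).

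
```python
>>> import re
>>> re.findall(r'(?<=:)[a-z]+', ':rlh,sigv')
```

['rlh']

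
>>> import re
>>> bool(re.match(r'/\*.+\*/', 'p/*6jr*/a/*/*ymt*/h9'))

False

`match` is anchored at position 0; if the pattern doesn't fit there, it returns None.
Here the pattern fails at index 0, so the call returns None, and `bool(None)` is False.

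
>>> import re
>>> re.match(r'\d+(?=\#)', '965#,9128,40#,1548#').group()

Because the assertion is zero-width, the text it checks is not consumed and won't appear in the result.
`re.match` only tries the pattern at the start of the string.
The match spans [0:3] → '965'.

'965'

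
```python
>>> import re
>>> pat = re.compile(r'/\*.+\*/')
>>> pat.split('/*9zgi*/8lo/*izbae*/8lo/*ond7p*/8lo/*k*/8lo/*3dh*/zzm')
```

Each match becomes a cut point; 2 segments remain.

['', 'zzm']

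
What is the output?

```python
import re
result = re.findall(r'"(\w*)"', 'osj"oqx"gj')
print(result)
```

['oqx']

`findall` collects group 1 from the one match (1 total).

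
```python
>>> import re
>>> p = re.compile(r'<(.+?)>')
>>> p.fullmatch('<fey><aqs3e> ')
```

For `fullmatch`, every character of the input must be accounted for by the pattern.
Here the string isn't matched end-to-end, so the call returns None.

None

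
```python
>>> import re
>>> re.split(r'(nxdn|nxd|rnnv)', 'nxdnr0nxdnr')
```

The regex engine tests alternatives in the order written; an earlier branch that matches wins even if a later one would match more.
Matches to split on: at [0:4] → 'nxdn'; at [6:10] → 'nxdn'.
Because the pattern has a capturing group, `split` also inserts each captured text between the pieces.

['', 'nxdn', 'r0', 'nxdn', 'r']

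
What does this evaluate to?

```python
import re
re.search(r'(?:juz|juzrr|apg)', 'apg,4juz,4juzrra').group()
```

'apg'

Unlike `match`, `search` isn't anchored — it looks for the pattern anywhere in the string.
The match spans [0:3] → 'apg'.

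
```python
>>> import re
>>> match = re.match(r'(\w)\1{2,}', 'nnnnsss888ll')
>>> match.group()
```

A backreference is literal: `\1` must see the identical characters the first group matched.
`match` is anchored at position 0; if the pattern doesn't fit there, it returns None.
The match spans [0:4] → 'nnnn'.
Captured: group 1 = 'n'.

'nnnn'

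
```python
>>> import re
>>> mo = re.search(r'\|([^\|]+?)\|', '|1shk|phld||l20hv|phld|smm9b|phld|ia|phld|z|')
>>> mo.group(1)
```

`search` walks the string left to right and returns the first match it finds.
The match spans [0:6] → '|1shk|'.
Captured: group 1 = '1shk'.

'1shk'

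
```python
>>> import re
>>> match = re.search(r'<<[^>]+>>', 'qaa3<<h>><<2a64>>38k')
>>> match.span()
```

(4, 9)

Unlike `match`, `search` isn't anchored — it looks for the pattern anywhere in the string.
The match spans [4:9] → '<<h>>'.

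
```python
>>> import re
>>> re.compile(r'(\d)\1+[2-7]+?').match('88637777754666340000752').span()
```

`\1` is not a pattern — it's the concrete string captured by group 1, re-applied verbatim.
`match` is anchored at position 0; if the pattern doesn't fit there, it returns None.
The match spans [0:3] → '886'.
Captured: group 1 = '8'.

(0, 3)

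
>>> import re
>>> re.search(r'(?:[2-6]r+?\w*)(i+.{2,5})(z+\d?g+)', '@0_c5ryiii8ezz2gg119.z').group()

This matches a character in [2-6], then one or more of the literal 'r' (lazy), then zero or more of a word character (non-capturing group); then one or more of the literal 'i', then 2 to 5 of any character (captured); then one or more of the literal 'z', then optionally a digit, then one or more of the literal 'g' (captured).
The match spans [4:17] → '5ryiii8ezz2gg'.

'5ryiii8ezz2gg'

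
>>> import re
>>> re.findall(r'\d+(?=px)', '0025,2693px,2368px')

['2693', '2368']

The lookaround is zero-width — it requires the adjacent text to match without consuming it, so the asserted text isn't part of the match.
`findall` yields the raw match text (2 of them) because the pattern has no groups.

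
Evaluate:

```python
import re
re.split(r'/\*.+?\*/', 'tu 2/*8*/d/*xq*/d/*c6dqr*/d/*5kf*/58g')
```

['tu 2', 'd', 'd', 'd', '58g']

Each match becomes a cut point; 5 segments remain.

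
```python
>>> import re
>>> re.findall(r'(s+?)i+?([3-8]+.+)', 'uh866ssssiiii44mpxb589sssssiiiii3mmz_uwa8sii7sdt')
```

[('ssss', '44mpxb589sssssiiiii3mmz_uwa8sii7sdt')]

The pattern matches one or more of a literal 's' (lazy) (captured); then one or more of a literal 'i' (lazy); then one or more of a character in [3-8], then one or more of any character (captured).
Walking the string: at [5:48] match 'ssssiiii44mpxb589sssssiiiii3mmz_uwa8sii7sdt', groups = ('ssss', '44mpxb589sssssiiiii3mmz_uwa8sii7sdt').
2 groups means the one result is a tuple of 2 captured strings — 1 here.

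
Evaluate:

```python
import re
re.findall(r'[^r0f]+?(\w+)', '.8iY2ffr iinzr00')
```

Pattern: one or more of any character except [r0f] (lazy); then one or more of a word character (captured).
With the lazy modifier that quantifier settles for the fewest repetitions that let the rest of the pattern succeed (the atoms after it are unaffected and can still be greedy).
Matches: at [0:8] match '.8iY2ffr', group 1 = '8iY2ffr'; at [8:16] match ' iinzr00', group 1 = 'iinzr00'.
With a single group, `findall` returns only what that group captured — 2 items.

['8iY2ffr', 'iinzr00']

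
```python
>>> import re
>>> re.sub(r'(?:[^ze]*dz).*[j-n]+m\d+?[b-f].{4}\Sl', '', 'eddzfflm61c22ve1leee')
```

'eeee'

The pattern matches zero or more of any character except [ze], then the literal 'dz' (non-capturing group); then zero or more of any character, then one or more of a character in [j-n], then the literal 'm'; then one or more of a digit (lazy), then a character in [b-f], then exactly 4 of any character; then a non-whitespace character, then a literal 'l'.
Matches: at [1:17] → 'ddzfflm61c22ve1l'.
Each match is replaced by ''.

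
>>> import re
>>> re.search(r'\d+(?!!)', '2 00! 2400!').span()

(0, 1)

The negative lookaround is zero-width — it rules out positions where the adjacent text would match, without consuming anything.
The match spans [0:1] → '2'.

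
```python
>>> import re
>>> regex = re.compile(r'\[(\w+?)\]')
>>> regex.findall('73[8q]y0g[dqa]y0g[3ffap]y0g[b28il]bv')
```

['8q', 'dqa', '3ffap', 'b28il']

Matches: at [2:6] match '[8q]', group 1 = '8q'; at [9:14] match '[dqa]', group 1 = 'dqa'; at [17:24] match '[3ffap]', group 1 = '3ffap'; at [27:34] match '[b28il]', group 1 = 'b28il'.
`findall` collects group 1 from each match (4 total).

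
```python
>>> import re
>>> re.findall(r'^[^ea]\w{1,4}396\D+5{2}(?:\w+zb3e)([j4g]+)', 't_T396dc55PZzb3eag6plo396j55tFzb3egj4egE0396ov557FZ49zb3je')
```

['gj4']

Because there's exactly one group, `findall` drops the full match and keeps group 1 from the one hit.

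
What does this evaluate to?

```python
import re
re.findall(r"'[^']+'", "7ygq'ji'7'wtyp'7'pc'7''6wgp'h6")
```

Walking the string: at [4:8] → "'ji'"; at [9:15] → "'wtyp'"; at [16:20] → "'pc'"; at [22:28] → "'6wgp'".
`findall` yields the raw match text (4 of them) because the pattern has no groups.

["'ji'", "'wtyp'", "'pc'", "'6wgp'"]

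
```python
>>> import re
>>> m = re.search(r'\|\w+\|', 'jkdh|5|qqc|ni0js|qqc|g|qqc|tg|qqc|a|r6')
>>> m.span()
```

Unlike `match`, `search` isn't anchored — it looks for the pattern anywhere in the string.
The match spans [4:7] → '|5|'.

(4, 7)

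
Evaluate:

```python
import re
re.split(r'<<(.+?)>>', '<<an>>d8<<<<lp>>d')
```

A non-greedy quantifier consumes as few characters as it can — just enough that the remainder of the pattern still matches from where it stops; whatever follows it matches normally.
Matches to split on: at [0:6] → '<<an>>'; at [8:16] → '<<<<lp>>'.
With a capturing group present, the delimiter's captured portion is kept in the result list.

['', 'an', 'd8', '<<lp', 'd']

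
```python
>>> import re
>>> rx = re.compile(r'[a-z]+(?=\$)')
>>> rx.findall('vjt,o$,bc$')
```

['o', 'bc']

The `(?=…)`/`(?<=…)` assertion just peeks at neighbouring text; it doesn't advance the match position.
Scanning left to right: at [4:5] → 'o'; at [7:9] → 'bc'.
No capturing groups, so `findall` returns the 2 full match strings.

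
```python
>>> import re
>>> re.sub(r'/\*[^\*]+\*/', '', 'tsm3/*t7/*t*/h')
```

'tsm3/*t7h'

Matches: at [8:13] → '/*t*/'.
Each match is replaced by ''.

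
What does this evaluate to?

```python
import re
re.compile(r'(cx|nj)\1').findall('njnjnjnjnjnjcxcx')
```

['nj', 'nj', 'nj', 'cx']

A backreference is literal: `\1` must see the identical characters the first group matched.
`findall` collects group 1 from each match (4 total).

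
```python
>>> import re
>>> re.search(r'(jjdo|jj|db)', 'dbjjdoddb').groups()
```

('db',)

`search` walks the string left to right and returns the first match it finds.
The match spans [0:2] → 'db'.
Captured: group 1 = 'db'.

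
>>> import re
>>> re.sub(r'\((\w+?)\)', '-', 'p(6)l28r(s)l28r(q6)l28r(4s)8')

'p-l28r-l28r-l28r-8'

Every occurrence is swapped for '-'.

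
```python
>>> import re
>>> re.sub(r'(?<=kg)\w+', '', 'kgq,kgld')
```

'kg,kg'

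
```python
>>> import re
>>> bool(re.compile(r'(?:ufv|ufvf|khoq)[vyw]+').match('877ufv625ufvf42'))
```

False

`match` is anchored at position 0; if the pattern doesn't fit there, it returns None.
Here the string doesn't start with a match, so the call returns None, and `bool(None)` is False.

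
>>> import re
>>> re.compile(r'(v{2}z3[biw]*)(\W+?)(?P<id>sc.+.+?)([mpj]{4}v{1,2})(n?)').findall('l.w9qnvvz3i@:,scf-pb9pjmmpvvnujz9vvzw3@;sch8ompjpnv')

[('vvz3i', '@:,', 'scf-pb9p', 'jmmpvv', 'n')]

The pattern matches exactly 2 of the literal 'v', then the literal 'z3', then zero or more of one of [biw] (captured); then one or more of a non-word character (lazy) (captured); then the literal 'sc', then one or more of any character, then one or more of any character (lazy) (captured as 'id'); then exactly 4 of one of [mpj], then 1 to 2 of the literal 'v' (captured); then optionally a literal 'n' (captured).
`findall` packs the 5 group values into a tuple for every match.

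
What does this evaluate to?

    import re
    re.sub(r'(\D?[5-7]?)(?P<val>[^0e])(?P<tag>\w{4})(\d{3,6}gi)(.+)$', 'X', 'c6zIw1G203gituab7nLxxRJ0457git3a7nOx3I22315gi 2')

'X'

Pattern: optionally a non-digit, then optionally a character in [5-7] (captured); then any character except [0e] (captured as 'val'); then exactly 4 of a word character (captured as 'tag'); then 3 to 6 of a digit, then the literal 'gi' (captured); then one or more of any character (captured); then anchored at the end.
Matches: at [0:47] → 'c6zIw1G203gituab7nLxxRJ0457git3a7nOx3I22315gi 2'.
Each match is replaced by 'X'.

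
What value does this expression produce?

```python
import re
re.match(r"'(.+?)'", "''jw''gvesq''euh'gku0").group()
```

"''jw'"

`match` is anchored at position 0; if the pattern doesn't fit there, it returns None.
The match spans [0:5] → "''jw'".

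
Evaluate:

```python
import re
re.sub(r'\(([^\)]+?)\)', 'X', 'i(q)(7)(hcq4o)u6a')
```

'iXXXu6a'

Matches: at [1:4] → '(q)'; at [4:7] → '(7)'; at [7:14] → '(hcq4o)'.
Every occurrence is swapped for 'X'.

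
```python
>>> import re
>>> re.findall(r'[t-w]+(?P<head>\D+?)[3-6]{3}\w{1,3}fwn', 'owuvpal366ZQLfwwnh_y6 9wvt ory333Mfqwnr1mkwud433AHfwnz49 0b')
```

`findall` collects group 1 from the one match (1 total).

['d']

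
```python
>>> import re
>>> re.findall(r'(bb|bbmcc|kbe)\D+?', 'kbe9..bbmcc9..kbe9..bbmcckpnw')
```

['bb', 'bb']

Alternation tries branches left to right and keeps the first one that lets the overall match succeed at that position.
`findall` collects group 1 from each match (2 total).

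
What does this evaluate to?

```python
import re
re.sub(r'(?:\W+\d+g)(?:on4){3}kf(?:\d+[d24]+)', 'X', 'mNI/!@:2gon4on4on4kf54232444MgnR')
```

'mNIXMgnR'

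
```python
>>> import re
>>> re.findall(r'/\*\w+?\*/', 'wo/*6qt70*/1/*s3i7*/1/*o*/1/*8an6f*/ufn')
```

Walking the string: at [2:11] → '/*6qt70*/'; at [12:20] → '/*s3i7*/'; at [21:26] → '/*o*/'; at [27:36] → '/*8an6f*/'.
Since nothing is captured, `findall` lists the 4 matched substrings directly.

['/*6qt70*/', '/*s3i7*/', '/*o*/', '/*8an6f*/']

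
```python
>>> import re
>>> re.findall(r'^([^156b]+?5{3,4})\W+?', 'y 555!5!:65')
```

['y 555']

Pattern: anchored at the start of the string; then one or more of any character except [156b] (lazy), then 3 to 4 of the literal '5' (captured); then one or more of a non-word character (lazy).
Scanning left to right: at [0:6] match 'y 555!', group 1 = 'y 555'.
With a single group, `findall` returns only what that group captured — 1 item.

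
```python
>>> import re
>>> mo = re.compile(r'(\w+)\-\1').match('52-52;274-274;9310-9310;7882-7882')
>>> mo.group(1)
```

The match spans [0:5] → '52-52'.
Captured: group 1 = '52'.

'52'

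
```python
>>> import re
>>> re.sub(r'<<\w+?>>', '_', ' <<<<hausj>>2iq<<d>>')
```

' <<_2iq_'

`sub` substitutes '_' at each match site.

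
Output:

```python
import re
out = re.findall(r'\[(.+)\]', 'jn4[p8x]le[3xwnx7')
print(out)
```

['p8x']

With a single group, `findall` returns only what that group captured — 1 item.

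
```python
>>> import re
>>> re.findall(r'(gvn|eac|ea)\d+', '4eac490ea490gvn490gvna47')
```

`findall` collects group 1 from each match (3 total).

['eac', 'ea', 'gvn']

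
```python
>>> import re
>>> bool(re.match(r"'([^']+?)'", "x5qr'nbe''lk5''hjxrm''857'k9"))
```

False

With `match`, the pattern is implicitly anchored at the beginning.
Here the string doesn't start with a match, so the call returns None, and `bool(None)` is False.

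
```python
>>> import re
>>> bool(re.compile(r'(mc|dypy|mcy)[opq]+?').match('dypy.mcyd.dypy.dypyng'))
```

False

With `match`, the pattern is implicitly anchored at the beginning.
Here the string doesn't start with a match, so the call returns None, and `bool(None)` is False.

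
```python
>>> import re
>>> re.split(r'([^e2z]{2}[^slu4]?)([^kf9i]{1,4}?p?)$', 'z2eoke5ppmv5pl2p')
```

['z2eoke5p', 'pmv', '5pl2p', '']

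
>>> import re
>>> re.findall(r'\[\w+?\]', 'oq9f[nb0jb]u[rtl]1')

['[nb0jb]', '[rtl]']

No capturing groups, so `findall` returns the 2 full match strings.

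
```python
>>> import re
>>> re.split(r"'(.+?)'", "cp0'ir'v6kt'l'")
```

A `+?`/`*?`/`{m,n}?` starts at its minimum and grows only as far as needed for what follows to match.
With a capturing group present, the delimiter's captured portion is kept in the result list.

['cp0', 'ir', 'v6kt', 'l', '']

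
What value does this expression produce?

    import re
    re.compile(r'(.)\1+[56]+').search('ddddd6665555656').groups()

('d',)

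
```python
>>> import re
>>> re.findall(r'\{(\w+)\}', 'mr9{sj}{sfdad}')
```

['sj', 'sfdad']

Scanning left to right: at [3:7] match '{sj}', group 1 = 'sj'; at [7:14] match '{sfdad}', group 1 = 'sfdad'.
Because there's exactly one group, `findall` drops the full match and keeps group 1 from each hit.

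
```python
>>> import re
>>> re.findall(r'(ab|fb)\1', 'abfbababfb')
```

A backreference is literal: `\1` must see the identical characters the first group matched.
Walking the string: at [4:8] match 'abab', group 1 = 'ab'.
With a single group, `findall` returns only what that group captured — 1 item.

['ab']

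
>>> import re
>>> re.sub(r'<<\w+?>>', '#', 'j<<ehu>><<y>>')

Every occurrence is swapped for '#'.

'j##'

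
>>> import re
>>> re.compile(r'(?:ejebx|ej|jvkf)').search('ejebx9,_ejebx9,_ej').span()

Alternation isn't longest-match — the leftmost alternative that fits at this position is chosen.
The match spans [0:5] → 'ejebx'.

(0, 5)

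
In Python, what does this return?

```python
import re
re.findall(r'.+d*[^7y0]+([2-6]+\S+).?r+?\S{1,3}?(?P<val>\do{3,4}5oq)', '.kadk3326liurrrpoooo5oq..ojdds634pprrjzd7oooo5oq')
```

Pattern: one or more of any character, then zero or more of the literal 'd', then one or more of any character except [7y0]; then one or more of a character in [2-6], then one or more of a non-whitespace character (captured); then optionally any character, then one or more of a literal 'r' (lazy), then 1 to 3 of a non-whitespace character (lazy); then a digit, then 3 to 4 of a literal 'o', then the literal '5oq' (captured as 'val').
Scanning left to right: at [0:48] match '.kadk3326liurrrpoooo5oq..ojdds634pprrjzd7oooo5oq', groups = ('4ppr', '7oooo5oq').
With 2 capturing groups, `findall` returns a 2-tuple per match.

[('4ppr', '7oooo5oq')]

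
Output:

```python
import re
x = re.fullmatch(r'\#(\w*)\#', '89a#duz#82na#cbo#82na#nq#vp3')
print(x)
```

`re.fullmatch` requires the pattern to consume the entire string.
Here the pattern can't cover the whole string, so the call returns None.

None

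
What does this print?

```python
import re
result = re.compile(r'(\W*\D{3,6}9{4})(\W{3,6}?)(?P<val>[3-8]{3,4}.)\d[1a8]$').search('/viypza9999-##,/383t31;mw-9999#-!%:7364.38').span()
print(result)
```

The pattern matches zero or more of a non-word character, then 3 to 6 of a non-digit, then exactly 4 of the literal '9' (captured); then 3 to 6 of a non-word character (lazy) (captured); then 3 to 4 of a character in [3-8], then any character (captured as 'val'); then a digit, then one of [1a8]; then anchored at the end.
Unlike `match`, `search` isn't anchored — it looks for the pattern anywhere in the string.
The match spans [22:42] → ';mw-9999#-!%:7364.38'.
Captured: group 1 = ';mw-9999', group 2 = '#-!%:', group 3 = '7364.'.

(22, 42)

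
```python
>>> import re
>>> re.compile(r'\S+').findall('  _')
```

This matches one or more of a non-whitespace character.
No capturing groups, so `findall` returns the 1 full match string.

['_']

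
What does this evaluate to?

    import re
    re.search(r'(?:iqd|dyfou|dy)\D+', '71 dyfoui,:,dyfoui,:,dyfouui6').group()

'dyfoui,:,dyfoui,:,dyfouui'

`re.search` scans for the first position where the pattern succeeds.
The match spans [3:28] → 'dyfoui,:,dyfoui,:,dyfouui'.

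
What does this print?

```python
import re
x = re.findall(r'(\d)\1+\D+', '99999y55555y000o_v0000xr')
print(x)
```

['9', '5', '0', '0']

A backreference is literal: `\1` must see the identical characters the first group matched.
Scanning left to right: at [0:6] match '99999y', group 1 = '9'; at [6:12] match '55555y', group 1 = '5'; at [12:18] match '000o_v', group 1 = '0'; at [18:24] match '0000xr', group 1 = '0'.
One capturing group, so `findall` returns just the captured substring from each match — 4 in all.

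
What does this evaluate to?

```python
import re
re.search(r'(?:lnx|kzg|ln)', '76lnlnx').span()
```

The match spans [2:4] → 'ln'.

(2, 4)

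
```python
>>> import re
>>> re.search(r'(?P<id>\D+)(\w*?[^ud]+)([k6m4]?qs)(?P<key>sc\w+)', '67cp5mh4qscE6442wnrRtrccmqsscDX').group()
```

'cp5mh4qscE6442wnrRtrccmqsscDX'

This matches one or more of a non-digit (captured as 'id'); then zero or more of a word character (lazy), then one or more of any character except [ud] (captured); then optionally one of [k6m4], then the literal 'qs' (captured); then the literal 'sc', then one or more of a word character (captured as 'key').
The match spans [2:31] → 'cp5mh4qscE6442wnrRtrccmqsscDX'.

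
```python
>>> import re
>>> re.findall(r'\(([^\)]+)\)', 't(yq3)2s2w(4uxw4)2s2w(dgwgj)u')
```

['yq3', '4uxw4', 'dgwgj']

Scanning left to right: at [1:6] match '(yq3)', group 1 = 'yq3'; at [10:17] match '(4uxw4)', group 1 = '4uxw4'; at [21:28] match '(dgwgj)', group 1 = 'dgwgj'.
`findall` collects group 1 from each match (3 total).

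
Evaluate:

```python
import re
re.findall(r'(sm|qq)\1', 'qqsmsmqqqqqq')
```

['sm', 'qq']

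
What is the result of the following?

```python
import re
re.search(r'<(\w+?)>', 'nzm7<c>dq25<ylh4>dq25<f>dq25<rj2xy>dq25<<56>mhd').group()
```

'<c>'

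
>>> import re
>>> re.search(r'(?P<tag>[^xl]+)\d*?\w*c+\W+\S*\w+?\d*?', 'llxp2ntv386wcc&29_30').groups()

('p2ntv386wc',)

This matches one or more of any character except [xl] (captured as 'tag'); then zero or more of a digit (lazy), then zero or more of a word character; then one or more of a literal 'c'; then one or more of a non-word character; then zero or more of a non-whitespace character, then one or more of a word character (lazy), then zero or more of a digit (lazy).
Unlike `match`, `search` isn't anchored — it looks for the pattern anywhere in the string.
The match spans [3:20] → 'p2ntv386wcc&29_30'.
Captured: group 1 = 'p2ntv386wc'.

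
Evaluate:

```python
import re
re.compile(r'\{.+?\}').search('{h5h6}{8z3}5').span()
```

The `?` after the quantifier makes it lazy — it takes as little as possible before letting the rest of the pattern try.
`re.search` tries every starting position until one works.
The match spans [0:6] → '{h5h6}'.

(0, 6)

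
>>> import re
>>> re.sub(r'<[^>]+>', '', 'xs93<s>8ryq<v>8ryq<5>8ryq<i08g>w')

`sub` substitutes '' at each match site.

'xs938ryq8ryq8ryqw'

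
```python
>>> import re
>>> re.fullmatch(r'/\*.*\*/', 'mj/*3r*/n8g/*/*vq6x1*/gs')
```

`re.fullmatch` requires the pattern to consume the entire string.
Here the pattern can't cover the whole string, so the call returns None.

None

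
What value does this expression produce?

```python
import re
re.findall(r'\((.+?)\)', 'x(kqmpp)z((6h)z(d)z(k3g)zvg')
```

['kqmpp', '(6h', 'd', 'k3g']

With the lazy modifier that quantifier settles for the fewest repetitions that let the rest of the pattern succeed (the atoms after it are unaffected and can still be greedy).
Scanning left to right: at [1:8] match '(kqmpp)', group 1 = 'kqmpp'; at [9:14] match '((6h)', group 1 = '(6h'; at [15:18] match '(d)', group 1 = 'd'; at [19:24] match '(k3g)', group 1 = 'k3g'.
One capturing group, so `findall` returns just the captured substring from each match — 4 in all.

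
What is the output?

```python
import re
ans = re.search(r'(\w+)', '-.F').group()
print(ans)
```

F

The pattern matches one or more of a word character (captured).
`re.search` tries every starting position until one works.
The match spans [2:3] → 'F'.
Captured: group 1 = 'F'.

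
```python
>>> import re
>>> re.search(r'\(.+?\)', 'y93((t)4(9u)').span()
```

A non-greedy quantifier consumes as few characters as it can — just enough that the remainder of the pattern still matches from where it stops; whatever follows it matches normally.
`re.search` scans for the first position where the pattern succeeds.
The match spans [3:7] → '((t)'.

(3, 7)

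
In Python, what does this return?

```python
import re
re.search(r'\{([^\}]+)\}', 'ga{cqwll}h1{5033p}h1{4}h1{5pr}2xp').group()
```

'{cqwll}'

The match spans [2:9] → '{cqwll}'.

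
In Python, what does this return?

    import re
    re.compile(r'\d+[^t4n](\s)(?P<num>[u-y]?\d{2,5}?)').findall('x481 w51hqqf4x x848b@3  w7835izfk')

[(' ', 'w51'), (' ', 'x84'), (' ', 'w78')]

The pattern matches one or more of a digit, then any character except [t4n]; then whitespace (captured); then optionally a character in [u-y], then 2 to 5 of a digit (lazy) (captured as 'num').
Scanning left to right: at [1:8] match '481 w51', groups = (' ', 'w51'); at [12:18] match '4x x84', groups = (' ', 'x84'); at [21:27] match '3  w78', groups = (' ', 'w78').
With 2 capturing groups, `findall` returns a 2-tuple per match.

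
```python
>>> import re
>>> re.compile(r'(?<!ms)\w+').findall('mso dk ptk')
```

['mso', 'dk', 'ptk']

`(?!…)`/`(?<!…)` only lets a position through if the neighbouring text does NOT match; no characters are consumed.
No capturing groups, so `findall` returns the 3 full match strings.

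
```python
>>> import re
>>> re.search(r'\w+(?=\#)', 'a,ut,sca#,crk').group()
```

'sca'

The positive lookaround only admits positions where the adjacent text matches; those characters stay outside the span.
`re.search` scans for the first position where the pattern succeeds.
The match spans [5:8] → 'sca'.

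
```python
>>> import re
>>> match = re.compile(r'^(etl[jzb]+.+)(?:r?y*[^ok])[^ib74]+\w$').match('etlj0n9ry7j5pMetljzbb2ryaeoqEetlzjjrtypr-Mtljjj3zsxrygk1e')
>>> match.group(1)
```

'etlj0n9ry7j5pMetljzbb2ryaeoqEetlzjjrtypr-Mtljjj3zsxry'

The match spans [0:57] → 'etlj0n9ry7j5pMetljzbb2ryaeoqEetlzjjrtypr-Mtljjj3zsxrygk1e'.
Captured: group 1 = 'etlj0n9ry7j5pMetljzbb2ryaeoqEetlzjjrtypr-Mtljjj3zsxry'.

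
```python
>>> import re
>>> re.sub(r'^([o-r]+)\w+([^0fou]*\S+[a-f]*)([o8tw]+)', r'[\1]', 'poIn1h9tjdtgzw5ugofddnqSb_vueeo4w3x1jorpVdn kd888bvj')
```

'[po]bvj'

Pattern: anchored at the start of the string; then one or more of a character in [o-r] (captured); then one or more of a word character; then zero or more of any character except [0fou], then one or more of a non-whitespace character, then zero or more of a character in [a-f] (captured); then one or more of one of [o8tw] (captured).
Each match is replaced using the text its own group 1 captured.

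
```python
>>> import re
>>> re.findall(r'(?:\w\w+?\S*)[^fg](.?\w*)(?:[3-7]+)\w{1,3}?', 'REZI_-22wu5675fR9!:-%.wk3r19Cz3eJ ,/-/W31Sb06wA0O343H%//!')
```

With a single group, `findall` returns only what that group captured — 2 items.

['', '']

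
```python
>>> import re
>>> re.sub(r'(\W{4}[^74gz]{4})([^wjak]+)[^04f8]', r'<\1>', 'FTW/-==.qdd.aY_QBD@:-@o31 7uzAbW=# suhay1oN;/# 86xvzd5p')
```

Pattern: exactly 4 of a non-word character, then exactly 4 of any character except [74gz] (captured); then one or more of any character except [wjak] (captured); then any character except [04f8].
Matches: at [3:13] → '/-==.qdd.a'; at [18:39] → '@:-@o31 7uzAbW=# suha'; at [43:55] → ';/# 86xvzd5p'.
Each match is replaced using the text its own group 1 captured.

'FTW</-==.qdd>Y_QBD<@:-@o31 >y1oN<;/# 86xv>'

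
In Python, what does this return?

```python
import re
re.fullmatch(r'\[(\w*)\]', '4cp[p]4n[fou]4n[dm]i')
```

None

`fullmatch` succeeds only if the pattern covers the string from start to end.
Here the pattern can't cover the whole string, so the call returns None.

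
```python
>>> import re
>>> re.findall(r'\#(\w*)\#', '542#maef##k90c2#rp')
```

['maef', 'k90c2']

Matches: at [3:9] match '#maef#', group 1 = 'maef'; at [9:16] match '#k90c2#', group 1 = 'k90c2'.
One capturing group, so `findall` returns just the captured substring from each match — 2 in all.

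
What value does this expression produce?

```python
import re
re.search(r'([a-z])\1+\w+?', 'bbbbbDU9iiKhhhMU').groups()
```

`\1` has to match the exact text group 1 already captured.
`re.search` scans for the first position where the pattern succeeds.
The match spans [0:6] → 'bbbbbD'.
Captured: group 1 = 'b'.

('b',)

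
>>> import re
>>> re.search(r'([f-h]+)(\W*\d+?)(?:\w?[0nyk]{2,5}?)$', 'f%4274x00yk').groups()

The pattern matches one or more of a character in [f-h] (captured); then zero or more of a non-word character, then one or more of a digit (lazy) (captured); then optionally a word character, then 2 to 5 of one of [0nyk] (lazy) (non-capturing group); then anchored at the end.
Unlike `match`, `search` isn't anchored — it looks for the pattern anywhere in the string.
The match spans [0:11] → 'f%4274x00yk'.
Captured: group 1 = 'f', group 2 = '%4274'.

('f', '%4274')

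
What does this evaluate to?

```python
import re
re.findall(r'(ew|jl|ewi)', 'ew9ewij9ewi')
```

Branches in `(...|...)` are attempted left-to-right; the first branch that allows the whole pattern to succeed is taken.
`findall` collects group 1 from each match (3 total).

['ew', 'ew', 'ew']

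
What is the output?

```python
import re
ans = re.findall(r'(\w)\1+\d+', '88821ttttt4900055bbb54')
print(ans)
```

['8', 't', 'b']

`\1` is not a pattern — it's the concrete string captured by group 1, re-applied verbatim.
Walking the string: at [0:5] match '88821', group 1 = '8'; at [5:17] match 'ttttt4900055', group 1 = 't'; at [17:22] match 'bbb54', group 1 = 'b'.
One capturing group, so `findall` returns just the captured substring from each match — 3 in all.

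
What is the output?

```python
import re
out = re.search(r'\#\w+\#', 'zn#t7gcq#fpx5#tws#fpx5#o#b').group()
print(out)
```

#t7gcq#

The match spans [2:9] → '#t7gcq#'.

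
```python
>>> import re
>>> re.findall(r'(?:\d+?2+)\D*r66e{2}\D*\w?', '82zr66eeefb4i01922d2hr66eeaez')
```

['82zr66eeefb4']

The pattern matches one or more of a digit (lazy), then one or more of the literal '2' (non-capturing group); then zero or more of a non-digit, then the literal 'r66'; then exactly 2 of the literal 'e', then zero or more of a non-digit, then optionally a word character.
Matches: at [0:12] → '82zr66eeefb4'.
No capturing groups, so `findall` returns the 1 full match string.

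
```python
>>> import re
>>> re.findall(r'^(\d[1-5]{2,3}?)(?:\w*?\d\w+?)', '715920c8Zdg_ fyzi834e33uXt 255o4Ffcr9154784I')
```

['715']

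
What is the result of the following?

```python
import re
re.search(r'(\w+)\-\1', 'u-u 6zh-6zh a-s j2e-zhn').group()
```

'u-u'

A backreference is literal: `\1` must see the identical characters the first group matched.
The match spans [0:3] → 'u-u'.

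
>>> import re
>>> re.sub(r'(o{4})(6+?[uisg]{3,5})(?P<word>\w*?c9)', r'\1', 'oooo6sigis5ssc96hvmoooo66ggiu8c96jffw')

Lazy quantifiers expand one character at a time until the remainder of the pattern can match.
`\1` in the replacement pulls in group 1's text for each match.

'oooo6hvmoooo6jffw'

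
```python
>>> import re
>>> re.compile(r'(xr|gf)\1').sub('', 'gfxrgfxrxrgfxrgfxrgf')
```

`\1` has to match the exact text group 1 already captured.
Matches: at [6:10] → 'xrxr'.
Each match is replaced by ''.

'gfxrgfgfxrgfxrgf'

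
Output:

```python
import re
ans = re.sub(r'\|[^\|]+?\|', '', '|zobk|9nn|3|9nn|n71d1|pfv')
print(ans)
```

9nn9nnpfv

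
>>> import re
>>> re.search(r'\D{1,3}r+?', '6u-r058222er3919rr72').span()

(1, 4)

The match spans [1:4] → 'u-r'.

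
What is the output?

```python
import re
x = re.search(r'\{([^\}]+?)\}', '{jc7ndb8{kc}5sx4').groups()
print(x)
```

('jc7ndb8{kc',)

The match spans [0:12] → '{jc7ndb8{kc}'.
Captured: group 1 = 'jc7ndb8{kc'.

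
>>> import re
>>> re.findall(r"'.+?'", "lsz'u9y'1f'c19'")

Scanning left to right: at [3:8] → "'u9y'"; at [10:15] → "'c19'".
With no groups in the pattern, `findall` gives back each whole match — 2 here.

["'u9y'", "'c19'"]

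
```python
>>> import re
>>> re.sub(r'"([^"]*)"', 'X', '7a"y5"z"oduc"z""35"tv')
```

'7aXzXzX35"tv'

Matches: at [2:6] → '"y5"'; at [7:13] → '"oduc"'; at [14:16] → '""'.
`sub` substitutes 'X' at each match site.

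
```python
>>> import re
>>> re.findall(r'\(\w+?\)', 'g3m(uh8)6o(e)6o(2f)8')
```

`findall` yields the raw match text (3 of them) because the pattern has no groups.

['(uh8)', '(e)', '(2f)']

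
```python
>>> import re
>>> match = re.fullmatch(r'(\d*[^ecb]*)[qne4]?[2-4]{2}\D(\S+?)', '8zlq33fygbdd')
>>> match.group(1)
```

'8zlq'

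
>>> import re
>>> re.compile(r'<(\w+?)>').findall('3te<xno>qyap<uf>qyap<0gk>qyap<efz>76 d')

Walking the string: at [3:8] match '<xno>', group 1 = 'xno'; at [12:16] match '<uf>', group 1 = 'uf'; at [20:25] match '<0gk>', group 1 = '0gk'; at [29:34] match '<efz>', group 1 = 'efz'.
One capturing group, so `findall` returns just the captured substring from each match — 4 in all.

['xno', 'uf', '0gk', 'efz']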